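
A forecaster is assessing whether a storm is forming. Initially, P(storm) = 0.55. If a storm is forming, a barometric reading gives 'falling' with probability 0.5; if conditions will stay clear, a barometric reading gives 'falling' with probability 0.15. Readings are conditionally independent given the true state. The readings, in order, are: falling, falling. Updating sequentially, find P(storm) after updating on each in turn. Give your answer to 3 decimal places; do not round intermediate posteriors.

Apply Bayes' rule sequentially, carrying P(storm) forward.
After 'falling': P(storm) = 0.5·0.5500 / (0.5·0.5500 + 0.15·0.4500) ≈ 0.8029
After 'falling': P(storm) = 0.5·0.8029 / (0.5·0.8029 + 0.15·0.1971) ≈ 0.9314

0.931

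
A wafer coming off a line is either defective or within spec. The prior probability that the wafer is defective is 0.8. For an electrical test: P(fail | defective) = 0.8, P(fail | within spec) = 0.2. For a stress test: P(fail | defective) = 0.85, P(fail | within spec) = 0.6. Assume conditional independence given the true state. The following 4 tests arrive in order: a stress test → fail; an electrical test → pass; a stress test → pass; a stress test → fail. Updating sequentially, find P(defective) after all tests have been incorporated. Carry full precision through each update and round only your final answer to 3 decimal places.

0.429

After a stress test='fail': P(defective) = 0.85·0.8000 / (0.85·0.8000 + 0.6·0.2000) ≈ 0.8500
After an electrical test='pass': P(defective) = 0.2·0.8500 / (0.2·0.8500 + 0.8·0.1500) ≈ 0.5862
After a stress test='pass': P(defective) = 0.15·0.5862 / (0.15·0.5862 + 0.4·0.4138) ≈ 0.3469
After a stress test='fail': P(defective) = 0.85·0.3469 / (0.85·0.3469 + 0.6·0.6531) ≈ 0.4294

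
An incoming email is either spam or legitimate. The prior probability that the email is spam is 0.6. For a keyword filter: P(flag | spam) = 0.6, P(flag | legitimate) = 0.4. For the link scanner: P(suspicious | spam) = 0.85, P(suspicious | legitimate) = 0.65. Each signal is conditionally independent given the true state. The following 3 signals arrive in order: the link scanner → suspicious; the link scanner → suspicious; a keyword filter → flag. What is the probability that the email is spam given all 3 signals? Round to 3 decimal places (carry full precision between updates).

0.794

After the link scanner='suspicious': P(spam) = 0.85·0.6000 / (0.85·0.6000 + 0.65·0.4000) ≈ 0.6623
After the link scanner='suspicious': P(spam) = 0.85·0.6623 / (0.85·0.6623 + 0.65·0.3377) ≈ 0.7195
After a keyword filter='flag': P(spam) = 0.6·0.7195 / (0.6·0.7195 + 0.4·0.2805) ≈ 0.7937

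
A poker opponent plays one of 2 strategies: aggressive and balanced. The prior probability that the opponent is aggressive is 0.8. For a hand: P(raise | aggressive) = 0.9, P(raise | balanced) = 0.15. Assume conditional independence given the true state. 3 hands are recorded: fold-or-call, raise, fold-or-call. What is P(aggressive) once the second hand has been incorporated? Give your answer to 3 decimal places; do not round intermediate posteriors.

After 'fold-or-call': P(aggressive) = 0.1·0.8000 / (0.1·0.8000 + 0.85·0.2000) ≈ 0.3200
After 'raise': P(aggressive) = 0.9·0.3200 / (0.9·0.3200 + 0.15·0.6800) ≈ 0.7385

0.738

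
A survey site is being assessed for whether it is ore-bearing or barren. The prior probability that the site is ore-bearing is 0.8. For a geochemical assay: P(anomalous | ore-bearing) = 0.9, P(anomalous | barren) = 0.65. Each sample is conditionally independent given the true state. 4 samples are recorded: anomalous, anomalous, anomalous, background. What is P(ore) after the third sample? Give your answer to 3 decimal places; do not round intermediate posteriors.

Each posterior becomes the prior for the next update.
After 'anomalous': P(ore) = 0.9·0.8000 / (0.9·0.8000 + 0.65·0.2000) ≈ 0.8471
After 'anomalous': P(ore) = 0.9·0.8471 / (0.9·0.8471 + 0.65·0.1529) ≈ 0.8846
After 'anomalous': P(ore) = 0.9·0.8846 / (0.9·0.8846 + 0.65·0.1154) ≈ 0.9139

0.914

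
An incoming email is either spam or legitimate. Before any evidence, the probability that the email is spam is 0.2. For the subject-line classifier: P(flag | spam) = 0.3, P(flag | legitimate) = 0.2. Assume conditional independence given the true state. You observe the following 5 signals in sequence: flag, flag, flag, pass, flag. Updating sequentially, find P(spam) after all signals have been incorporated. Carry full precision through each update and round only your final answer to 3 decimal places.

0.525

After 'flag': P(spam) = 0.3·0.2000 / (0.3·0.2000 + 0.2·0.8000) ≈ 0.2727
After 'flag': P(spam) = 0.3·0.2727 / (0.3·0.2727 + 0.2·0.7273) ≈ 0.3600
After 'flag': P(spam) = 0.3·0.3600 / (0.3·0.3600 + 0.2·0.6400) ≈ 0.4576
After 'pass': P(spam) = 0.7·0.4576 / (0.7·0.4576 + 0.8·0.5424) ≈ 0.4247
After 'flag': P(spam) = 0.3·0.4247 / (0.3·0.4247 + 0.2·0.5753) ≈ 0.5255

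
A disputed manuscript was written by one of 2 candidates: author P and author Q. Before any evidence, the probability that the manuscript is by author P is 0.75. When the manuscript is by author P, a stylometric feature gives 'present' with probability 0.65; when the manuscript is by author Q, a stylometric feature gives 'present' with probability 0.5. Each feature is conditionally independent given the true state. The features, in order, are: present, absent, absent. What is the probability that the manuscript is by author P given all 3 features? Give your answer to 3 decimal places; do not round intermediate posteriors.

0.656

After 'present': P(author P) = 0.65·0.7500 / (0.65·0.7500 + 0.5·0.2500) ≈ 0.7959
After 'absent': P(author P) = 0.35·0.7959 / (0.35·0.7959 + 0.5·0.2041) ≈ 0.7319
After 'absent': P(author P) = 0.35·0.7319 / (0.35·0.7319 + 0.5·0.2681) ≈ 0.6565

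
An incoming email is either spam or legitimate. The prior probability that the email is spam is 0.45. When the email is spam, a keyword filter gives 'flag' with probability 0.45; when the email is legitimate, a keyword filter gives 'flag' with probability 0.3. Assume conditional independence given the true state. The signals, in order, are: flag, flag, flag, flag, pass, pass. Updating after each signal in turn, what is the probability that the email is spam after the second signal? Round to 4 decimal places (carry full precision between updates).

After 'flag': P(spam) = 0.45·0.4500 / (0.45·0.4500 + 0.3·0.5500) ≈ 0.5510
After 'flag': P(spam) = 0.45·0.5510 / (0.45·0.5510 + 0.3·0.4490) ≈ 0.6480

0.6480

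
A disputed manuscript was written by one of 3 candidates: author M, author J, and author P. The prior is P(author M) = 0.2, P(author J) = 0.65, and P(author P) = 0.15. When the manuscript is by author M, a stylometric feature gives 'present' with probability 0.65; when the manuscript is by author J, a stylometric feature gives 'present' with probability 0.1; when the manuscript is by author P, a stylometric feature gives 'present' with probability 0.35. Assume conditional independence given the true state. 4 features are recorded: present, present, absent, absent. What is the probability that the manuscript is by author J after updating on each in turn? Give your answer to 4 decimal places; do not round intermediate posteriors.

Each posterior becomes the prior for the next update.
After 'present': normaliser = 0.65·0.2000 + 0.1·0.6500 + 0.35·0.1500; P(author M) ≈ 0.5253, P(author J) ≈ 0.2626, P(author P) ≈ 0.2121
After 'present': normaliser = 0.65·0.5253 + 0.1·0.2626 + 0.35·0.2121; P(author M) ≈ 0.7726, P(author J) ≈ 0.0594, P(author P) ≈ 0.1680
After 'absent': normaliser = 0.35·0.7726 + 0.9·0.0594 + 0.65·0.1680; P(author M) ≈ 0.6244, P(author J) ≈ 0.1235, P(author P) ≈ 0.2521
After 'absent': normaliser = 0.35·0.6244 + 0.9·0.1235 + 0.65·0.2521; P(author M) ≈ 0.4427, P(author J) ≈ 0.2252, P(author P) ≈ 0.3321

0.2252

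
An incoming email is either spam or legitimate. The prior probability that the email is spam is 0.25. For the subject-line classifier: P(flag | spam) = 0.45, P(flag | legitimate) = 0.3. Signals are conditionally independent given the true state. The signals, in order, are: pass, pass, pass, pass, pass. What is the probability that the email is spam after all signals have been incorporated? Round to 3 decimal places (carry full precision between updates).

0.091

After 'pass': P(spam) = 0.55·0.2500 / (0.55·0.2500 + 0.7·0.7500) ≈ 0.2075
After 'pass': P(spam) = 0.55·0.2075 / (0.55·0.2075 + 0.7·0.7925) ≈ 0.1707
After 'pass': P(spam) = 0.55·0.1707 / (0.55·0.1707 + 0.7·0.8293) ≈ 0.1392
After 'pass': P(spam) = 0.55·0.1392 / (0.55·0.1392 + 0.7·0.8608) ≈ 0.1127
After 'pass': P(spam) = 0.55·0.1127 / (0.55·0.1127 + 0.7·0.8873) ≈ 0.0908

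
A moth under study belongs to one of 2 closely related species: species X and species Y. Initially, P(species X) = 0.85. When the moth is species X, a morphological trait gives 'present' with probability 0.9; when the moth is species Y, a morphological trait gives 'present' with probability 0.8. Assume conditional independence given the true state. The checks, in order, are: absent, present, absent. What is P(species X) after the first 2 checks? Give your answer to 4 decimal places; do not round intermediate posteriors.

Each posterior becomes the prior for the next update.
After 'absent': P(species X) = 0.1·0.8500 / (0.1·0.8500 + 0.2·0.1500) ≈ 0.7391
After 'present': P(species X) = 0.9·0.7391 / (0.9·0.7391 + 0.8·0.2609) ≈ 0.7612

0.7612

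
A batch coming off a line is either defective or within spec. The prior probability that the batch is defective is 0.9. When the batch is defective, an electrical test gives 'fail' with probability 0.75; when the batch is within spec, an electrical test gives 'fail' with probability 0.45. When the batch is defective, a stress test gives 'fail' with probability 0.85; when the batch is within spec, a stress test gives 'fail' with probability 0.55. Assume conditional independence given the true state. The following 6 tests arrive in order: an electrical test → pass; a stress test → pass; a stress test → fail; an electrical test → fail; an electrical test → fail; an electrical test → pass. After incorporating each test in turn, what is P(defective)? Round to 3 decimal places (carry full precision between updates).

0.727

After an electrical test='pass': P(defective) = 0.25·0.9000 / (0.25·0.9000 + 0.55·0.1000) ≈ 0.8036
After a stress test='pass': P(defective) = 0.15·0.8036 / (0.15·0.8036 + 0.45·0.1964) ≈ 0.5769
After a stress test='fail': P(defective) = 0.85·0.5769 / (0.85·0.5769 + 0.55·0.4231) ≈ 0.6782
After an electrical test='fail': P(defective) = 0.75·0.6782 / (0.75·0.6782 + 0.45·0.3218) ≈ 0.7784
After an electrical test='fail': P(defective) = 0.75·0.7784 / (0.75·0.7784 + 0.45·0.2216) ≈ 0.8541
After an electrical test='pass': P(defective) = 0.25·0.8541 / (0.25·0.8541 + 0.55·0.1459) ≈ 0.7268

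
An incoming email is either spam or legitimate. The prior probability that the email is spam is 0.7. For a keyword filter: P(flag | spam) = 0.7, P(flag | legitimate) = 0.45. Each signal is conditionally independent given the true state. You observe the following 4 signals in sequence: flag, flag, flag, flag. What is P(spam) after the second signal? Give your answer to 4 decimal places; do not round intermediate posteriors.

Each posterior becomes the prior for the next update.
After 'flag': P(spam) = 0.7·0.7000 / (0.7·0.7000 + 0.45·0.3000) ≈ 0.7840
After 'flag': P(spam) = 0.7·0.7840 / (0.7·0.7840 + 0.45·0.2160) ≈ 0.8495

0.8495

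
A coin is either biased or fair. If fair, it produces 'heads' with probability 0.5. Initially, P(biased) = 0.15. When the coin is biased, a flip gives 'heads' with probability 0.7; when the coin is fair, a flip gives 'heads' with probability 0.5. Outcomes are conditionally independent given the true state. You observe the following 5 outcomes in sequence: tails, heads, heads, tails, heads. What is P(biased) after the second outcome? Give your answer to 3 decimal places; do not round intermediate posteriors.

0.129

After 'tails': P(biased) = 0.3·0.1500 / (0.3·0.1500 + 0.5·0.8500) ≈ 0.0957
After 'heads': P(biased) = 0.7·0.0957 / (0.7·0.0957 + 0.5·0.9043) ≈ 0.1291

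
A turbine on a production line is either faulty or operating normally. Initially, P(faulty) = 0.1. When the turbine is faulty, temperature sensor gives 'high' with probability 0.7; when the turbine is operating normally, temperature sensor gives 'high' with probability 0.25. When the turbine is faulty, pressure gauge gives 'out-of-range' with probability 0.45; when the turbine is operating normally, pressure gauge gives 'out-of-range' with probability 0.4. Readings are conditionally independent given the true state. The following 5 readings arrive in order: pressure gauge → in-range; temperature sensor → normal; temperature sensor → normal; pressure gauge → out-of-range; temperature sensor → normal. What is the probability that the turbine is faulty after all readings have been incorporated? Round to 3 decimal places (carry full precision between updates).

0.007

Apply Bayes' rule sequentially, carrying P(faulty) forward.
After pressure gauge='in-range': P(faulty) = 0.55·0.1000 / (0.55·0.1000 + 0.6·0.9000) ≈ 0.0924
After temperature sensor='normal': P(faulty) = 0.3·0.0924 / (0.3·0.0924 + 0.75·0.9076) ≈ 0.0391
After temperature sensor='normal': P(faulty) = 0.3·0.0391 / (0.3·0.0391 + 0.75·0.9609) ≈ 0.0160
After pressure gauge='out-of-range': P(faulty) = 0.45·0.0160 / (0.45·0.0160 + 0.4·0.9840) ≈ 0.0180
After temperature sensor='normal': P(faulty) = 0.3·0.0180 / (0.3·0.0180 + 0.75·0.9820) ≈ 0.0073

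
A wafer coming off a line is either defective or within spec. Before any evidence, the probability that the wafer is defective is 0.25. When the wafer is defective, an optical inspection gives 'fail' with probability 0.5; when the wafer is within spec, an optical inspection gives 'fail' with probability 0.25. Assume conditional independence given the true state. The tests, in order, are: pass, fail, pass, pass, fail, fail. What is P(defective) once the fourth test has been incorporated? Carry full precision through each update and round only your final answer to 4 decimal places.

Apply Bayes' rule sequentially, carrying P(defective) forward.
After 'pass': P(defective) = 0.5·0.2500 / (0.5·0.2500 + 0.75·0.7500) ≈ 0.1818
After 'fail': P(defective) = 0.5·0.1818 / (0.5·0.1818 + 0.25·0.8182) ≈ 0.3077
After 'pass': P(defective) = 0.5·0.3077 / (0.5·0.3077 + 0.75·0.6923) ≈ 0.2286
After 'pass': P(defective) = 0.5·0.2286 / (0.5·0.2286 + 0.75·0.7714) ≈ 0.1649

0.1649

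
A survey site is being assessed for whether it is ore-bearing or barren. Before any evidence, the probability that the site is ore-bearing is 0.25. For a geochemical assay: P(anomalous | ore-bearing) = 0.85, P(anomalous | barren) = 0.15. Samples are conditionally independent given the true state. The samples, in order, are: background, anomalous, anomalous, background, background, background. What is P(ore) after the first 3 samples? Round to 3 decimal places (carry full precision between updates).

After 'background': P(ore) = 0.15·0.2500 / (0.15·0.2500 + 0.85·0.7500) ≈ 0.0556
After 'anomalous': P(ore) = 0.85·0.0556 / (0.85·0.0556 + 0.15·0.9444) ≈ 0.2500
After 'anomalous': P(ore) = 0.85·0.2500 / (0.85·0.2500 + 0.15·0.7500) ≈ 0.6538

0.654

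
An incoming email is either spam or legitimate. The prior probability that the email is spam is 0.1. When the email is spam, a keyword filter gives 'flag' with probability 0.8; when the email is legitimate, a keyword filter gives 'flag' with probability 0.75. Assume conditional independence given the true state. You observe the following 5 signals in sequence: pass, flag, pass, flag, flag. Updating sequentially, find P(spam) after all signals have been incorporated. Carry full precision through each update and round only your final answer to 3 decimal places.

Each posterior becomes the prior for the next update.
After 'pass': P(spam) = 0.2·0.1000 / (0.2·0.1000 + 0.25·0.9000) ≈ 0.0816
After 'flag': P(spam) = 0.8·0.0816 / (0.8·0.0816 + 0.75·0.9184) ≈ 0.0866
After 'pass': P(spam) = 0.2·0.0866 / (0.2·0.0866 + 0.25·0.9134) ≈ 0.0705
After 'flag': P(spam) = 0.8·0.0705 / (0.8·0.0705 + 0.75·0.9295) ≈ 0.0749
After 'flag': P(spam) = 0.8·0.0749 / (0.8·0.0749 + 0.75·0.9251) ≈ 0.0794

0.079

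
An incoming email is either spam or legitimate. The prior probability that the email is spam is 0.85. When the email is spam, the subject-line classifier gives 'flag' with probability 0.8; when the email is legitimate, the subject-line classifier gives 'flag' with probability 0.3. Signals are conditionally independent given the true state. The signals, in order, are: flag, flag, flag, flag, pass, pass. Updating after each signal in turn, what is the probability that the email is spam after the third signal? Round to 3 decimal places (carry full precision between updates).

After 'flag': P(spam) = 0.8·0.8500 / (0.8·0.8500 + 0.3·0.1500) ≈ 0.9379
After 'flag': P(spam) = 0.8·0.9379 / (0.8·0.9379 + 0.3·0.0621) ≈ 0.9758
After 'flag': P(spam) = 0.8·0.9758 / (0.8·0.9758 + 0.3·0.0242) ≈ 0.9908

0.991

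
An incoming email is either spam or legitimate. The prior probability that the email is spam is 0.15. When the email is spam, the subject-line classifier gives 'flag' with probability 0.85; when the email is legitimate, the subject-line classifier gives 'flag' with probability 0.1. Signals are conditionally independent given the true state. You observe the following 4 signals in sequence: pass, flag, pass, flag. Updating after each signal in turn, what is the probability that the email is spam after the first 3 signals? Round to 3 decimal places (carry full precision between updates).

0.040

Each posterior becomes the prior for the next update.
After 'pass': P(spam) = 0.15·0.1500 / (0.15·0.1500 + 0.9·0.8500) ≈ 0.0286
After 'flag': P(spam) = 0.85·0.0286 / (0.85·0.0286 + 0.1·0.9714) ≈ 0.2000
After 'pass': P(spam) = 0.15·0.2000 / (0.15·0.2000 + 0.9·0.8000) ≈ 0.0400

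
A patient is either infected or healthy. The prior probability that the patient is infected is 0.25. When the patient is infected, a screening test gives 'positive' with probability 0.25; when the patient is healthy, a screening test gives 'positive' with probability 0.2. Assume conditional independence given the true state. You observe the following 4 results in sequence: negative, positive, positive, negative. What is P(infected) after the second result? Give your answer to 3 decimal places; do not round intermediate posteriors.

0.281

After 'negative': P(infected) = 0.75·0.2500 / (0.75·0.2500 + 0.8·0.7500) ≈ 0.2381
After 'positive': P(infected) = 0.25·0.2381 / (0.25·0.2381 + 0.2·0.7619) ≈ 0.2809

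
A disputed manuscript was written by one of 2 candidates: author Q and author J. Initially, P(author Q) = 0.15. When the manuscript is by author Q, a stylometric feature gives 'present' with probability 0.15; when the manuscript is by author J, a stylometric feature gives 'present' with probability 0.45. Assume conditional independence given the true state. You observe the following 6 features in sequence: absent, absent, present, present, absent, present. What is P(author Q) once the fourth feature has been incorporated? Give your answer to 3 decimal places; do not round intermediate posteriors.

0.045

After 'absent': P(author Q) = 0.85·0.1500 / (0.85·0.1500 + 0.55·0.8500) ≈ 0.2143
After 'absent': P(author Q) = 0.85·0.2143 / (0.85·0.2143 + 0.55·0.7857) ≈ 0.2965
After 'present': P(author Q) = 0.15·0.2965 / (0.15·0.2965 + 0.45·0.7035) ≈ 0.1232
After 'present': P(author Q) = 0.15·0.1232 / (0.15·0.1232 + 0.45·0.8768) ≈ 0.0447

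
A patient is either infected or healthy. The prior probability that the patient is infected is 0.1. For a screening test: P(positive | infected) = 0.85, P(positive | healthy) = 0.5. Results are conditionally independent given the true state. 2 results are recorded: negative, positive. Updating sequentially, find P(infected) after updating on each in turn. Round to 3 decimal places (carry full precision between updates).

0.054

After 'negative': P(infected) = 0.15·0.1000 / (0.15·0.1000 + 0.5·0.9000) ≈ 0.0323
After 'positive': P(infected) = 0.85·0.0323 / (0.85·0.0323 + 0.5·0.9677) ≈ 0.0536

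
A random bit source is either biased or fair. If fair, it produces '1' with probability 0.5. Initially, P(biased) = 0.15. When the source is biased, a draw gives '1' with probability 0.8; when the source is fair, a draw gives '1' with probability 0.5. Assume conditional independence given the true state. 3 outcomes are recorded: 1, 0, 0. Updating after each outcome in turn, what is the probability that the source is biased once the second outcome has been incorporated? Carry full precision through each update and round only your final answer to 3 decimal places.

After '1': P(biased) = 0.8·0.1500 / (0.8·0.1500 + 0.5·0.8500) ≈ 0.2202
After '0': P(biased) = 0.2·0.2202 / (0.2·0.2202 + 0.5·0.7798) ≈ 0.1015

0.101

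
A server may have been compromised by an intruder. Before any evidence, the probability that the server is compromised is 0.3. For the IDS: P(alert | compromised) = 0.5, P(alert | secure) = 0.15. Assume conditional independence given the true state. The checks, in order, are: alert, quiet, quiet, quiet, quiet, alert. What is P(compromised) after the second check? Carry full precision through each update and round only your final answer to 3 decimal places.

After 'alert': P(compromised) = 0.5·0.3000 / (0.5·0.3000 + 0.15·0.7000) ≈ 0.5882
After 'quiet': P(compromised) = 0.5·0.5882 / (0.5·0.5882 + 0.85·0.4118) ≈ 0.4566

0.457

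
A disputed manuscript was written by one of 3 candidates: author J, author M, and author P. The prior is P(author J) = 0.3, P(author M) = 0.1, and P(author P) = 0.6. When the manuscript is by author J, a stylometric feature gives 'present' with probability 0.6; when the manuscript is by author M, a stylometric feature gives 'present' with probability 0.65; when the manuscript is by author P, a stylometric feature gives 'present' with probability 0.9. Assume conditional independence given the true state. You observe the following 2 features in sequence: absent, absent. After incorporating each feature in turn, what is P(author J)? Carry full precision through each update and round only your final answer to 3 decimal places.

After 'absent': normaliser = 0.4·0.3000 + 0.35·0.1000 + 0.1·0.6000; P(author J) ≈ 0.5581, P(author M) ≈ 0.1628, P(author P) ≈ 0.2791
After 'absent': normaliser = 0.4·0.5581 + 0.35·0.1628 + 0.1·0.2791; P(author J) ≈ 0.7245, P(author M) ≈ 0.1849, P(author P) ≈ 0.0906

0.725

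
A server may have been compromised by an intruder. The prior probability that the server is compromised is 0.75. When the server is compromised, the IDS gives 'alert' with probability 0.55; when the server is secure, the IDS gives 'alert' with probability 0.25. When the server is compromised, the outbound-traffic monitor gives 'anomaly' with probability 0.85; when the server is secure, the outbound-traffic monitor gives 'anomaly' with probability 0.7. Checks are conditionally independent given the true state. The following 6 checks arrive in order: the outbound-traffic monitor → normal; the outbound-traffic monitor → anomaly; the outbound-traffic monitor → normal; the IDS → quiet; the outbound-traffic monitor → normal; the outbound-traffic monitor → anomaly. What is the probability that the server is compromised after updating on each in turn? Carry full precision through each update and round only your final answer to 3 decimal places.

0.249

After the outbound-traffic monitor='normal': P(compromised) = 0.15·0.7500 / (0.15·0.7500 + 0.3·0.2500) ≈ 0.6000
After the outbound-traffic monitor='anomaly': P(compromised) = 0.85·0.6000 / (0.85·0.6000 + 0.7·0.4000) ≈ 0.6456
After the outbound-traffic monitor='normal': P(compromised) = 0.15·0.6456 / (0.15·0.6456 + 0.3·0.3544) ≈ 0.4766
After the IDS='quiet': P(compromised) = 0.45·0.4766 / (0.45·0.4766 + 0.75·0.5234) ≈ 0.3533
After the outbound-traffic monitor='normal': P(compromised) = 0.15·0.3533 / (0.15·0.3533 + 0.3·0.6467) ≈ 0.2146
After the outbound-traffic monitor='anomaly': P(compromised) = 0.85·0.2146 / (0.85·0.2146 + 0.7·0.7854) ≈ 0.2491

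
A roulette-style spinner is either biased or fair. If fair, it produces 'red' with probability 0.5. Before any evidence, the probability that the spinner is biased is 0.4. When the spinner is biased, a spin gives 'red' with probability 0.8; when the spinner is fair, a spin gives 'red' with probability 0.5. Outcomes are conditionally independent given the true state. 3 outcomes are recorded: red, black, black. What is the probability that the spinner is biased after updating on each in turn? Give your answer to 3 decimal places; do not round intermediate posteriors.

0.146

After 'red': P(biased) = 0.8·0.4000 / (0.8·0.4000 + 0.5·0.6000) ≈ 0.5161
After 'black': P(biased) = 0.2·0.5161 / (0.2·0.5161 + 0.5·0.4839) ≈ 0.2991
After 'black': P(biased) = 0.2·0.2991 / (0.2·0.2991 + 0.5·0.7009) ≈ 0.1458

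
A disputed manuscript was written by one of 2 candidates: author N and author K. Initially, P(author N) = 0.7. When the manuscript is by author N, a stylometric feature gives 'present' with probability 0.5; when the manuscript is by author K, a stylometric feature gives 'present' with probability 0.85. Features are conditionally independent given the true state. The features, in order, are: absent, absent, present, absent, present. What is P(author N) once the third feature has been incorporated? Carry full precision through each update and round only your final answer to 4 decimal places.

After 'absent': P(author N) = 0.5·0.7000 / (0.5·0.7000 + 0.15·0.3000) ≈ 0.8861
After 'absent': P(author N) = 0.5·0.8861 / (0.5·0.8861 + 0.15·0.1139) ≈ 0.9629
After 'present': P(author N) = 0.5·0.9629 / (0.5·0.9629 + 0.85·0.0371) ≈ 0.9385

0.9385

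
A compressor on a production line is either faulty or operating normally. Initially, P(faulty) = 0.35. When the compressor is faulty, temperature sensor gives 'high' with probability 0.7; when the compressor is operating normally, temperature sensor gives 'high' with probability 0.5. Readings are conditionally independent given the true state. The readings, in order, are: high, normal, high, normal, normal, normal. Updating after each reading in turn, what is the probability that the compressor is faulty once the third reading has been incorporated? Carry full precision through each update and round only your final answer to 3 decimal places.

Each posterior becomes the prior for the next update.
After 'high': P(faulty) = 0.7·0.3500 / (0.7·0.3500 + 0.5·0.6500) ≈ 0.4298
After 'normal': P(faulty) = 0.3·0.4298 / (0.3·0.4298 + 0.5·0.5702) ≈ 0.3114
After 'high': P(faulty) = 0.7·0.3114 / (0.7·0.3114 + 0.5·0.6886) ≈ 0.3877

0.388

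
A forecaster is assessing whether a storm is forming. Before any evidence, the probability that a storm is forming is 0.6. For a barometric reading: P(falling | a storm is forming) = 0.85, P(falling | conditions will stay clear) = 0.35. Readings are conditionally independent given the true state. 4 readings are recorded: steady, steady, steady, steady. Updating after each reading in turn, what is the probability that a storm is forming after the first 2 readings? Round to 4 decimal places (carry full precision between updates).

0.0740

After 'steady': P(storm) = 0.15·0.6000 / (0.15·0.6000 + 0.65·0.4000) ≈ 0.2571
After 'steady': P(storm) = 0.15·0.2571 / (0.15·0.2571 + 0.65·0.7429) ≈ 0.0740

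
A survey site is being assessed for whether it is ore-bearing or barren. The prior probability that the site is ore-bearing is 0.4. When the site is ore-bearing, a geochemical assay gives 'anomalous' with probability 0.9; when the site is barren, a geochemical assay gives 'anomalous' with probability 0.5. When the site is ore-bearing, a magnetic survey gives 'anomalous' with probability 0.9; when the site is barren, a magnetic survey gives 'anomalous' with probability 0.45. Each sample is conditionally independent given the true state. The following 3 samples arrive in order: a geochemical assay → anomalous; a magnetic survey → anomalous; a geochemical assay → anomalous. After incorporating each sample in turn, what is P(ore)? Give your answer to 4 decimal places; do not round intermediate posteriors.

0.8120

After a geochemical assay='anomalous': P(ore) = 0.9·0.4000 / (0.9·0.4000 + 0.5·0.6000) ≈ 0.5455
After a magnetic survey='anomalous': P(ore) = 0.9·0.5455 / (0.9·0.5455 + 0.45·0.4545) ≈ 0.7059
After a geochemical assay='anomalous': P(ore) = 0.9·0.7059 / (0.9·0.7059 + 0.5·0.2941) ≈ 0.8120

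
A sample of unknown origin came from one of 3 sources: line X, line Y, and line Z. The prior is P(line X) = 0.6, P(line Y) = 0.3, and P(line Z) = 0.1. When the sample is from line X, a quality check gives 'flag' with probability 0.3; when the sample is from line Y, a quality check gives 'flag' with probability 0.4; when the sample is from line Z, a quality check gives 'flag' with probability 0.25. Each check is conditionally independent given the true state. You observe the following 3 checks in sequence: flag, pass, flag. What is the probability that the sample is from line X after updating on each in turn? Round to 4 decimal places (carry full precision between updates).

After 'flag': normaliser = 0.3·0.6000 + 0.4·0.3000 + 0.25·0.1000; P(line X) ≈ 0.5538, P(line Y) ≈ 0.3692, P(line Z) ≈ 0.0769
After 'pass': normaliser = 0.7·0.5538 + 0.6·0.3692 + 0.75·0.0769; P(line X) ≈ 0.5813, P(line Y) ≈ 0.3322, P(line Z) ≈ 0.0865
After 'flag': normaliser = 0.3·0.5813 + 0.4·0.3322 + 0.25·0.0865; P(line X) ≈ 0.5302, P(line Y) ≈ 0.4040, P(line Z) ≈ 0.0658

0.5302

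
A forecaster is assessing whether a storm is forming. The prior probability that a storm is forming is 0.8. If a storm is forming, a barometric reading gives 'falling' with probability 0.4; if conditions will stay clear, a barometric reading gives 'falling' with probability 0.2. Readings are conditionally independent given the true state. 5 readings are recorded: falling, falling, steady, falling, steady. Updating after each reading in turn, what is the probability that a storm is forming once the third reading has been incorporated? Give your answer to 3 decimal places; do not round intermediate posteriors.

0.923

Apply Bayes' rule sequentially, carrying P(storm) forward.
After 'falling': P(storm) = 0.4·0.8000 / (0.4·0.8000 + 0.2·0.2000) ≈ 0.8889
After 'falling': P(storm) = 0.4·0.8889 / (0.4·0.8889 + 0.2·0.1111) ≈ 0.9412
After 'steady': P(storm) = 0.6·0.9412 / (0.6·0.9412 + 0.8·0.0588) ≈ 0.9231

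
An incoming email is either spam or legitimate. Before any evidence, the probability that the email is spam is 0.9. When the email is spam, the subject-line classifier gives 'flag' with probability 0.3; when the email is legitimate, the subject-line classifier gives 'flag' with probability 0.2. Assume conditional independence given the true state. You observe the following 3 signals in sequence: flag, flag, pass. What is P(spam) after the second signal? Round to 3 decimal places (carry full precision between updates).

0.953

Each posterior becomes the prior for the next update.
After 'flag': P(spam) = 0.3·0.9000 / (0.3·0.9000 + 0.2·0.1000) ≈ 0.9310
After 'flag': P(spam) = 0.3·0.9310 / (0.3·0.9310 + 0.2·0.0690) ≈ 0.9529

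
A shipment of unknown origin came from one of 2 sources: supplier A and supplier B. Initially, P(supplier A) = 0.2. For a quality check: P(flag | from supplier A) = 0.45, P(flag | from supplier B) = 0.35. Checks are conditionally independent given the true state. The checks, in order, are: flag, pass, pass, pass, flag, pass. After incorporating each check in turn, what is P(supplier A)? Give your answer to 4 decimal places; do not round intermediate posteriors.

0.1748

After 'flag': P(supplier A) = 0.45·0.2000 / (0.45·0.2000 + 0.35·0.8000) ≈ 0.2432
After 'pass': P(supplier A) = 0.55·0.2432 / (0.55·0.2432 + 0.65·0.7568) ≈ 0.2138
After 'pass': P(supplier A) = 0.55·0.2138 / (0.55·0.2138 + 0.65·0.7862) ≈ 0.1871
After 'pass': P(supplier A) = 0.55·0.1871 / (0.55·0.1871 + 0.65·0.8129) ≈ 0.1630
After 'flag': P(supplier A) = 0.45·0.1630 / (0.45·0.1630 + 0.35·0.8370) ≈ 0.2002
After 'pass': P(supplier A) = 0.55·0.2002 / (0.55·0.2002 + 0.65·0.7998) ≈ 0.1748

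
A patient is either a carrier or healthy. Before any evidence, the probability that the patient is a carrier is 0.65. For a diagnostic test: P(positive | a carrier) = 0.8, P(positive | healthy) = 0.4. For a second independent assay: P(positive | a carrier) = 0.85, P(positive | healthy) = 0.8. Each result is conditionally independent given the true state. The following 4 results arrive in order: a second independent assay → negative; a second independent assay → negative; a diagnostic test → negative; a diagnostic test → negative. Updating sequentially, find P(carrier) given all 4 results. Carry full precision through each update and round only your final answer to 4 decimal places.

0.1040

Each posterior becomes the prior for the next update.
After a second independent assay='negative': P(carrier) = 0.15·0.6500 / (0.15·0.6500 + 0.2·0.3500) ≈ 0.5821
After a second independent assay='negative': P(carrier) = 0.15·0.5821 / (0.15·0.5821 + 0.2·0.4179) ≈ 0.5109
After a diagnostic test='negative': P(carrier) = 0.2·0.5109 / (0.2·0.5109 + 0.6·0.4891) ≈ 0.2583
After a diagnostic test='negative': P(carrier) = 0.2·0.2583 / (0.2·0.2583 + 0.6·0.7417) ≈ 0.1040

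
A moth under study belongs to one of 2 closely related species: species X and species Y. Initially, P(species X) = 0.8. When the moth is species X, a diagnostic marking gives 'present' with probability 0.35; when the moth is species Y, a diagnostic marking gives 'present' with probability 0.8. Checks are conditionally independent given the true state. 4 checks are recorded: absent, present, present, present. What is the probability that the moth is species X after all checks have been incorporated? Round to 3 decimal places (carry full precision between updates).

0.521

Each posterior becomes the prior for the next update.
After 'absent': P(species X) = 0.65·0.8000 / (0.65·0.8000 + 0.2·0.2000) ≈ 0.9286
After 'present': P(species X) = 0.35·0.9286 / (0.35·0.9286 + 0.8·0.0714) ≈ 0.8505
After 'present': P(species X) = 0.35·0.8505 / (0.35·0.8505 + 0.8·0.1495) ≈ 0.7133
After 'present': P(species X) = 0.35·0.7133 / (0.35·0.7133 + 0.8·0.2867) ≈ 0.5212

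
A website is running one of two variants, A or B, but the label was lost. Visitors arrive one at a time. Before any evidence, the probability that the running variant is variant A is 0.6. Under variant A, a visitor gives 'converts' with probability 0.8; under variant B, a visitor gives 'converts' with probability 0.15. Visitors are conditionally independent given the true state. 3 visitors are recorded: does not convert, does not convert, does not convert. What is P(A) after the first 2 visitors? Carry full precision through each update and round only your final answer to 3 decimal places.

Apply Bayes' rule sequentially, carrying P(A) forward.
After 'does not convert': P(A) = 0.2·0.6000 / (0.2·0.6000 + 0.85·0.4000) ≈ 0.2609
After 'does not convert': P(A) = 0.2·0.2609 / (0.2·0.2609 + 0.85·0.7391) ≈ 0.0767

0.077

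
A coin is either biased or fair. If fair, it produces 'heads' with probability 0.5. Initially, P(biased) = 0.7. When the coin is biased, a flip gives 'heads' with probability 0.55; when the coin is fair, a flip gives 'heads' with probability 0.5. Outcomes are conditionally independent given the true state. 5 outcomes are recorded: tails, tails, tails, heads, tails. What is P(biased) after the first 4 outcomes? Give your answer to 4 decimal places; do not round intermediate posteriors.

After 'tails': P(biased) = 0.45·0.7000 / (0.45·0.7000 + 0.5·0.3000) ≈ 0.6774
After 'tails': P(biased) = 0.45·0.6774 / (0.45·0.6774 + 0.5·0.3226) ≈ 0.6540
After 'tails': P(biased) = 0.45·0.6540 / (0.45·0.6540 + 0.5·0.3460) ≈ 0.6298
After 'heads': P(biased) = 0.55·0.6298 / (0.55·0.6298 + 0.5·0.3702) ≈ 0.6517

0.6517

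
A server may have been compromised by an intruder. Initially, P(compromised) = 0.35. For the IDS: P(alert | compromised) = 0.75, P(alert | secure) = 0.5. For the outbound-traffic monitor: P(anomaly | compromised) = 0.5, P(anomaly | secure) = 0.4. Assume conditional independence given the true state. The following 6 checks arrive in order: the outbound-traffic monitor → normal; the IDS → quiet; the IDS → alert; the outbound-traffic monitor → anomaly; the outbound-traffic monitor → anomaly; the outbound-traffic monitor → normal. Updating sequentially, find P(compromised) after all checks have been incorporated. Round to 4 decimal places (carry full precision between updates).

0.3047

After the outbound-traffic monitor='normal': P(compromised) = 0.5·0.3500 / (0.5·0.3500 + 0.6·0.6500) ≈ 0.3097
After the IDS='quiet': P(compromised) = 0.25·0.3097 / (0.25·0.3097 + 0.5·0.6903) ≈ 0.1832
After the IDS='alert': P(compromised) = 0.75·0.1832 / (0.75·0.1832 + 0.5·0.8168) ≈ 0.2518
After the outbound-traffic monitor='anomaly': P(compromised) = 0.5·0.2518 / (0.5·0.2518 + 0.4·0.7482) ≈ 0.2961
After the outbound-traffic monitor='anomaly': P(compromised) = 0.5·0.2961 / (0.5·0.2961 + 0.4·0.7039) ≈ 0.3446
After the outbound-traffic monitor='normal': P(compromised) = 0.5·0.3446 / (0.5·0.3446 + 0.6·0.6554) ≈ 0.3047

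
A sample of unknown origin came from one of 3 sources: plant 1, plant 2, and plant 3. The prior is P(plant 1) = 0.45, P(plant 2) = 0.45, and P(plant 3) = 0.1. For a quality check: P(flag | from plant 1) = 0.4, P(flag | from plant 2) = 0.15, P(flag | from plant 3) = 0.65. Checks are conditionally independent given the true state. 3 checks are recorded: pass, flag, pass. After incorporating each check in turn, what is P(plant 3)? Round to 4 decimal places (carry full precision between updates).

After 'pass': normaliser = 0.6·0.4500 + 0.85·0.4500 + 0.35·0.1000; P(plant 1) ≈ 0.3927, P(plant 2) ≈ 0.5564, P(plant 3) ≈ 0.0509
After 'flag': normaliser = 0.4·0.3927 + 0.15·0.5564 + 0.65·0.0509; P(plant 1) ≈ 0.5741, P(plant 2) ≈ 0.3050, P(plant 3) ≈ 0.1209
After 'pass': normaliser = 0.6·0.5741 + 0.85·0.3050 + 0.35·0.1209; P(plant 1) ≈ 0.5332, P(plant 2) ≈ 0.4013, P(plant 3) ≈ 0.0655

0.0655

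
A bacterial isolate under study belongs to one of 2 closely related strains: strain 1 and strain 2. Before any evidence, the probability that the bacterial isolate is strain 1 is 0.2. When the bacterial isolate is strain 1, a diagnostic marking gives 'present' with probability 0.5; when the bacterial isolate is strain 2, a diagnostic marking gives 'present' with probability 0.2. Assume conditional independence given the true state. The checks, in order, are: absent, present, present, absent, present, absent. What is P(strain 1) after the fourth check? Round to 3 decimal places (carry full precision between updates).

0.379

After 'absent': P(strain 1) = 0.5·0.2000 / (0.5·0.2000 + 0.8·0.8000) ≈ 0.1351
After 'present': P(strain 1) = 0.5·0.1351 / (0.5·0.1351 + 0.2·0.8649) ≈ 0.2809
After 'present': P(strain 1) = 0.5·0.2809 / (0.5·0.2809 + 0.2·0.7191) ≈ 0.4941
After 'absent': P(strain 1) = 0.5·0.4941 / (0.5·0.4941 + 0.8·0.5059) ≈ 0.3790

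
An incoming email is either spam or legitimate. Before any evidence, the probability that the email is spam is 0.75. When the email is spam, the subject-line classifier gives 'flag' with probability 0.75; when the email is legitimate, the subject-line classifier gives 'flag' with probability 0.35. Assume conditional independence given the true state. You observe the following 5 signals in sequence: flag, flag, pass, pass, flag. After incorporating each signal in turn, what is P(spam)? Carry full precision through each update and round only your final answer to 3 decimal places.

0.814

After 'flag': P(spam) = 0.75·0.7500 / (0.75·0.7500 + 0.35·0.2500) ≈ 0.8654
After 'flag': P(spam) = 0.75·0.8654 / (0.75·0.8654 + 0.35·0.1346) ≈ 0.9323
After 'pass': P(spam) = 0.25·0.9323 / (0.25·0.9323 + 0.65·0.0677) ≈ 0.8412
After 'pass': P(spam) = 0.25·0.8412 / (0.25·0.8412 + 0.65·0.1588) ≈ 0.6708
After 'flag': P(spam) = 0.75·0.6708 / (0.75·0.6708 + 0.35·0.3292) ≈ 0.8137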